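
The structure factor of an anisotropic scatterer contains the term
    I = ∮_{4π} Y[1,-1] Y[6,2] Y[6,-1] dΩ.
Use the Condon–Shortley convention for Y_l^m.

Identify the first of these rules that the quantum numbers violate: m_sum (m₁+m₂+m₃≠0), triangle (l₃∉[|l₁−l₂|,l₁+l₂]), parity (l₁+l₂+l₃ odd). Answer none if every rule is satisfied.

azimuthal sum: -1 + 2 − 1 = 0  ✓
5 ≤ 6 ≤ 7 (triangle on l)  ✓
L = 1 + 6 + 6 = 13 (odd)  ✗

parity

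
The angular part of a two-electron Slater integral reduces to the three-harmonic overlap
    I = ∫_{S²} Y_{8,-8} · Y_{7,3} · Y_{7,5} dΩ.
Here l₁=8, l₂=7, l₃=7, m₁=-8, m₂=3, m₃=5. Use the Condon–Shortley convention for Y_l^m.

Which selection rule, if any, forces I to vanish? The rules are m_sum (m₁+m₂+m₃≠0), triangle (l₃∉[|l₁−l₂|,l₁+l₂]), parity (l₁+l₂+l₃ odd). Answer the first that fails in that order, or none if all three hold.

Σmᵢ = 0  ✓
l₃∈[|l₁−l₂|,l₁+l₂]=[1,15], have l₃=7  ✓
Σlᵢ = 22 ⇒ even  ✓

none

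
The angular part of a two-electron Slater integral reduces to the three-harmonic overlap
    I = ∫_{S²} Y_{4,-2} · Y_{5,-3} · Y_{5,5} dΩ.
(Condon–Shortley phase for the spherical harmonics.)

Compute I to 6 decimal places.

-0.184127

m-sum 0 ✓  L=14 even ✓  1≤5≤9 ✓
Π(2lᵢ+1) = 9×11×11 = 1089
triangle coeff Δ(4,5,5) = 1/3153150
Σ_t [0,4]: t=0:+1/69120 t=1:−1/1728 t=2:+1/576 t=3:−1/1728 t=4:+1/69120 = 7/11520
(3j)²=2/143 [(4 5 5; 0 0 0)], sign=-1
Σ_t [2,2]: t=2:+1/69120 = 1/69120
(3j)²=4/143 [(4 5 5; -2 -3 5)], sign=+1
⇒ 4πI² = 72/169
I = (-1)√(72/169/(4π)) = -0.18412721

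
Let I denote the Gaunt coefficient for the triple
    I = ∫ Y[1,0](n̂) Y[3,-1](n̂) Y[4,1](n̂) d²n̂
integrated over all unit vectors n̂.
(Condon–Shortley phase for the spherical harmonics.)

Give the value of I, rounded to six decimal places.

-0.238414

m-sum 0 ✓  L=8 even ✓  2≤4≤4 ✓
Π(2lᵢ+1) = 3×7×9 = 189
triangle coeff Δ(1,3,4) = 1/252
Σ_t [0,0]: t=0:+1/36 = 1/36
(3j)²=4/63 [(1 3 4; 0 0 0)], sign=+1
Σ_t [0,0]: t=0:+1/48 = 1/48
(3j)²=5/84 [(1 3 4; 0 -1 1)], sign=-1
⇒ 4πI² = 5/7
I = (-1)√(5/7/(4π)) = -0.23841361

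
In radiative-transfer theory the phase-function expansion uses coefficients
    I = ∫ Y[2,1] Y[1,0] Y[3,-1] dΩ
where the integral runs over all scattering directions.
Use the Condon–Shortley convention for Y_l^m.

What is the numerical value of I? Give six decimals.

Rules hold: Σm=0, L=6 even, 1≤3≤3.
N = 5·3·7 = 105
Δ = 0!·4!·2!/7! = 1/105
Racah Σ t=0..0: t=0:+1/4 = 1/4
⇒ 3j(2 1 3; 0 0 0)² = 3/35, sgn -1
Racah Σ t=0..0: t=0:+1/6 = 1/6
⇒ 3j(2 1 3; 1 0 -1)² = 8/105, sgn +1
4πI² = N·(3j₀)²·(3jₘ)² = 24/35
I = -1·√(0.685714/4π) = -0.23359668

-0.233597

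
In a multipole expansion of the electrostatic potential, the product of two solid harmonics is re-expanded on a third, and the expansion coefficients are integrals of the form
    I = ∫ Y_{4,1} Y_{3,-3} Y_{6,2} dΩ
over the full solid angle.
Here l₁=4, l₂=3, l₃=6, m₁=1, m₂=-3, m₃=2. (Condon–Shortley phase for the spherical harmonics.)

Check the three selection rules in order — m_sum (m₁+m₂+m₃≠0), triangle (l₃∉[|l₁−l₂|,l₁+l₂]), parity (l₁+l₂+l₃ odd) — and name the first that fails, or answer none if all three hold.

m₁+m₂+m₃ = 1 − 3 + 2 = 0  ✓
triangle: |4−3|=1 ≤ l₃=6 ≤ 4+3=7  ✓
parity: l₁+l₂+l₃ = 13 is odd  ✗

parity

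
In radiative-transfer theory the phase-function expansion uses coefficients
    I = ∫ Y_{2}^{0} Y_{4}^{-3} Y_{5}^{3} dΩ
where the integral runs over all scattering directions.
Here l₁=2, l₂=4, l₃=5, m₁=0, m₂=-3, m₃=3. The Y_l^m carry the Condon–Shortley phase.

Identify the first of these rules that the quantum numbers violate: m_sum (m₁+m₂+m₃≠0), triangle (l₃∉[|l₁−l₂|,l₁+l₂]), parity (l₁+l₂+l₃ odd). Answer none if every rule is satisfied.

parity

azimuthal sum: 0 − 3 + 3 = 0  ✓
2 ≤ 5 ≤ 6 (triangle on l)  ✓
L = 2 + 4 + 5 = 11 (odd)  ✗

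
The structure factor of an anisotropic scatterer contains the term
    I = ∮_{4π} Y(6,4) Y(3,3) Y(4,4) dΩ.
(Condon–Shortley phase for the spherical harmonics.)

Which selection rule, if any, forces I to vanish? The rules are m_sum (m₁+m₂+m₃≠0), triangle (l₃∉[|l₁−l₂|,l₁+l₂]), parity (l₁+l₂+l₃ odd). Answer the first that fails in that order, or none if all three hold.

m₁+m₂+m₃ = 4 + 3 + 4 = 11  ✗
triangle: |6−3|=3 ≤ l₃=4 ≤ 6+3=9
parity: l₁+l₂+l₃ = 13 is odd

m_sum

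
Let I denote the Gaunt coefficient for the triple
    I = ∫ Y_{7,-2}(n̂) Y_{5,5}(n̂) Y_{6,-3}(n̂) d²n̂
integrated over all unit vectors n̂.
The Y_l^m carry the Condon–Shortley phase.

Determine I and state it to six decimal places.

Checks pass: Σm=0; 18 even; l₃=6∈[2,12].
(2·7+1)(2·5+1)(2·6+1) = 2145
Δ: 6! 8! 4! / 19! → 1/174594420
sum: t=1:−1/4147200 t=2:+1/207360 t=3:−1/82944 t=4:+1/207360 t=5:−1/4147200 = -1/345600
3j²(7 5 6; 0 0 0) = Δ·Π!·Σ² = 420/46189  (sign -1)
sum: t=6:+1/12441600 = 1/12441600
3j²(7 5 6; -2 5 -3) = Δ·Π!·Σ² = 588/46189  (sign -1)
combine: 4πI² = 2145·420/46189·588/46189 = 3704400/14919047
take √, sign +1: I = 0.14056703

0.140567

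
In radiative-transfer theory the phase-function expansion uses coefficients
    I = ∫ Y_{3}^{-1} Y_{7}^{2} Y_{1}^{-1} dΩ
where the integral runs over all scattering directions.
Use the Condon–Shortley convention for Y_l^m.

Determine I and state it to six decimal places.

0.000000

|3−7|≤1≤3+7 violated ⇒ I = 0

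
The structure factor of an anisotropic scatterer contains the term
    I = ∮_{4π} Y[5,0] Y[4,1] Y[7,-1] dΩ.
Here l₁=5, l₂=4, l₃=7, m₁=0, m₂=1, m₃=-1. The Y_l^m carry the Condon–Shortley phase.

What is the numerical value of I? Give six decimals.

Checks pass: Σm=0; 16 even; l₃=7∈[1,9].
(2·5+1)(2·4+1)(2·7+1) = 1485
Δ: 2! 8! 6! / 17! → 1/6126120
sum: t=0:+1/69120 t=1:−1/20736 t=2:+1/69120 = -1/51840
3j²(5 4 7; 0 0 0) = Δ·Π!·Σ² = 280/21879  (sign +1)
sum: t=0:+1/172800 t=1:−1/27648 t=2:+1/51840 = -23/2073600
3j²(5 4 7; 0 1 -1) = Δ·Π!·Σ² = 529/87516  (sign -1)
combine: 4πI² = 1485·280/21879·529/87516 = 185150/1611753
take √, sign -1: I = -0.09561096

-0.095611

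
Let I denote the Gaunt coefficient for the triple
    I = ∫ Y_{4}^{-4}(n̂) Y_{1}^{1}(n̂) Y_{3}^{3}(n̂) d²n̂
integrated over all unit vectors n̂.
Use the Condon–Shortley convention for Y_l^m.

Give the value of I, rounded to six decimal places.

0.325735

Checks pass: Σm=0; 8 even; l₃=3∈[3,5].
(2·4+1)(2·1+1)(2·3+1) = 189
Δ: 2! 6! 0! / 9! → 1/252
sum: t=1:−1/36 = -1/36
3j²(4 1 3; 0 0 0) = Δ·Π!·Σ² = 4/63  (sign +1)
sum: t=2:+1/1440 = 1/1440
3j²(4 1 3; -4 1 3) = Δ·Π!·Σ² = 1/9  (sign +1)
combine: 4πI² = 189·4/63·1/9 = 4/3
take √, sign +1: I = 0.32573501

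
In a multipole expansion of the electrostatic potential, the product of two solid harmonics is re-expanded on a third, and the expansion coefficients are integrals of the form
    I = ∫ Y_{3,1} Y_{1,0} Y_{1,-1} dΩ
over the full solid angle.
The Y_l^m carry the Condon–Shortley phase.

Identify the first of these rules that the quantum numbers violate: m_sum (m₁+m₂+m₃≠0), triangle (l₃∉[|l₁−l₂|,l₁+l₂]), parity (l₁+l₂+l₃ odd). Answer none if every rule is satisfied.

azimuthal sum: 1 + 0 − 1 = 0  ✓
2 ≤ 1 ≤ 4 (triangle on l)  ✗
L = 3 + 1 + 1 = 5 (odd)

triangle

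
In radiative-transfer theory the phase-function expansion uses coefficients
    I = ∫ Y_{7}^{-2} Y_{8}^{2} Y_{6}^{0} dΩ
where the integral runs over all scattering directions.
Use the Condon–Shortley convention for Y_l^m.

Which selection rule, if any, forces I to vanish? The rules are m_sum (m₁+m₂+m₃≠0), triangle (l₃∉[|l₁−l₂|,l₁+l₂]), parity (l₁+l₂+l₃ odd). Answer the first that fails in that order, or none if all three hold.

azimuthal sum: -2 + 2 + 0 = 0  ✓
1 ≤ 6 ≤ 15 (triangle on l)  ✓
L = 7 + 8 + 6 = 21 (odd)  ✗

parity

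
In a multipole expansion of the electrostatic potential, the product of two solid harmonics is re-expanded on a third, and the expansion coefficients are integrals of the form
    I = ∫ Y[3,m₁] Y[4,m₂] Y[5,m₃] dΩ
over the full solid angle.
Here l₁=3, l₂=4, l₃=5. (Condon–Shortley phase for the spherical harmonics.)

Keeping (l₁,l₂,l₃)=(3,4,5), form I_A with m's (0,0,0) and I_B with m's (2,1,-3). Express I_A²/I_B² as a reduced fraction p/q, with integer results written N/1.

120/7

Shared (l₁,l₂,l₃)=(3,4,5): N and (l;000)² cancel in I_A²/I_B².
A: Δ = 2!·4!·6!/13! = 1/180180; Racah Σ t=0..2: t=0:+1/576 t=1:−1/144 t=2:+1/576 = -1/288; ⇒ 3j(3 4 5; 0 0 0)² = 20/1001, sgn +1
B: Δ = 2!·4!·6!/13! = 1/180180; Racah Σ t=0..1: t=0:+1/1440 t=1:−1/1152 = -1/5760; ⇒ 3j(3 4 5; 2 1 -3)² = 1/858, sgn -1
I_A²/I_B² = (20/1001)/(1/858) = 120/7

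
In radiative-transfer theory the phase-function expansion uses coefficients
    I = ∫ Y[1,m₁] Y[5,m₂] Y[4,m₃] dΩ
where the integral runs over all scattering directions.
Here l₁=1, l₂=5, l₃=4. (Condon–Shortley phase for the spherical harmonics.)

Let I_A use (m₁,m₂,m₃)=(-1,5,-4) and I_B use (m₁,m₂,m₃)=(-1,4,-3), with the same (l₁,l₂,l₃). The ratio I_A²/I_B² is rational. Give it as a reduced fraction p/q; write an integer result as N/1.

Shared (l₁,l₂,l₃)=(1,5,4): N and (l;000)² cancel in I_A²/I_B².
A: Δ = 2!·0!·8!/11! = 1/495; Racah Σ t=2..2: t=2:+1/80640 = 1/80640; ⇒ 3j(1 5 4; -1 5 -4)² = 1/11, sgn +1
B: Δ = 2!·0!·8!/11! = 1/495; Racah Σ t=2..2: t=2:+1/10080 = 1/10080; ⇒ 3j(1 5 4; -1 4 -3)² = 4/55, sgn -1
I_A²/I_B² = (1/11)/(4/55) = 5/4

5/4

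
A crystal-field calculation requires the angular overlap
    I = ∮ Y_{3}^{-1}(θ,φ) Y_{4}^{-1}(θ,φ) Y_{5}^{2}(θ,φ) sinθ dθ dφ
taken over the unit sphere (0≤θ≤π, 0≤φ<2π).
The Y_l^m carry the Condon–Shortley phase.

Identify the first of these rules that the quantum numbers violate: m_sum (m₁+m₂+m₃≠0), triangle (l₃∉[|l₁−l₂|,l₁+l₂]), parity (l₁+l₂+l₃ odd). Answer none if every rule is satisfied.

none

azimuthal sum: -1 − 1 + 2 = 0  ✓
1 ≤ 5 ≤ 7 (triangle on l)  ✓
L = 3 + 4 + 5 = 12 (even)  ✓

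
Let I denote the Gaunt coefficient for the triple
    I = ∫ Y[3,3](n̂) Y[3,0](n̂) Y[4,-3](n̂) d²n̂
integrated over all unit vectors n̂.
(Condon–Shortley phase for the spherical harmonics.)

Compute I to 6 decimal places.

Checks pass: Σm=0; 10 even; l₃=4∈[0,6].
(2·3+1)(2·3+1)(2·4+1) = 441
Δ: 2! 4! 4! / 11! → 1/34650
sum: t=0:+1/72 t=1:−1/16 t=2:+1/72 = -5/144
3j²(3 3 4; 0 0 0) = Δ·Π!·Σ² = 2/77  (sign -1)
sum: t=0:+1/288 = 1/288
3j²(3 3 4; 3 0 -3) = Δ·Π!·Σ² = 1/22  (sign -1)
combine: 4πI² = 441·2/77·1/22 = 63/121
take √, sign +1: I = 0.20355073

0.203551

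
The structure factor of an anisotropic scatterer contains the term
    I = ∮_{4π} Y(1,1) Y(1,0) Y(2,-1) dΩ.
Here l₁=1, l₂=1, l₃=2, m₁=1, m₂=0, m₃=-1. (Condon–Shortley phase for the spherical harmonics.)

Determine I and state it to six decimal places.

Rules hold: Σm=0, L=4 even, 0≤2≤2.
N = 3·3·5 = 45
Δ = 0!·2!·2!/5! = 1/30
Racah Σ t=0..0: t=0:+1/1 = 1/1
⇒ 3j(1 1 2; 0 0 0)² = 2/15, sgn +1
Racah Σ t=0..0: t=0:+1/2 = 1/2
⇒ 3j(1 1 2; 1 0 -1)² = 1/10, sgn -1
4πI² = N·(3j₀)²·(3jₘ)² = 3/5
I = -1·√(0.6/4π) = -0.21850969

-0.218510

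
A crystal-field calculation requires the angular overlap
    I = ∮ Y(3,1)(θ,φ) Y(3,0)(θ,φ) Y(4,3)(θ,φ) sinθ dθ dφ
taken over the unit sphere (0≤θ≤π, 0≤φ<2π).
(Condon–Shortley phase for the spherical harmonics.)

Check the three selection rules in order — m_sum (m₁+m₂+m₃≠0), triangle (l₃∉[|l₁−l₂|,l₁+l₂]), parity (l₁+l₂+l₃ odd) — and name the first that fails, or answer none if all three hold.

Σmᵢ = 4  ✗
l₃∈[|l₁−l₂|,l₁+l₂]=[0,6], have l₃=4
Σlᵢ = 10 ⇒ even

m_sum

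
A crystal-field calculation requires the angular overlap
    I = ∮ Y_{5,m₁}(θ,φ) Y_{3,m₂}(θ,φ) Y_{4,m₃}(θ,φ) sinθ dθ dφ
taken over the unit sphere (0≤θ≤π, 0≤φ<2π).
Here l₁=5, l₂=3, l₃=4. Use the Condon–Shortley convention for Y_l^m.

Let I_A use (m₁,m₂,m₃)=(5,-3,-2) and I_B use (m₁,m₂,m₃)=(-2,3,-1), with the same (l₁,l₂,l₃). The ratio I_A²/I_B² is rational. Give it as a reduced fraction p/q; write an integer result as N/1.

3/5

l's match ⇒ only the (l;m) 3-j factors differ between A and B.
A: triangle coeff Δ(5,3,4) = 1/180180; Σ_t [0,0]: t=0:+1/34560 = 1/34560; (3j)²=5/286 [(5 3 4; 5 -3 -2)], sign=+1
B: triangle coeff Δ(5,3,4) = 1/180180; Σ_t [4,4]: t=4:+1/1728 = 1/1728; (3j)²=25/858 [(5 3 4; -2 3 -1)], sign=-1
I_A²/I_B² = (5/286)/(25/858) = 3/5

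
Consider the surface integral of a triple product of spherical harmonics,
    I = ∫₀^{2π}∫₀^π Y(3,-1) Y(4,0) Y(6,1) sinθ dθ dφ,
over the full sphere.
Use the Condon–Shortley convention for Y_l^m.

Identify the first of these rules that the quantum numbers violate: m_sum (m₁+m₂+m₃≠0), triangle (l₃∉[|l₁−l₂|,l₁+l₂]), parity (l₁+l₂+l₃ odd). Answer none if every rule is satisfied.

Σmᵢ = 0  ✓
l₃∈[|l₁−l₂|,l₁+l₂]=[1,7], have l₃=6  ✓
Σlᵢ = 13 ⇒ odd  ✗

parity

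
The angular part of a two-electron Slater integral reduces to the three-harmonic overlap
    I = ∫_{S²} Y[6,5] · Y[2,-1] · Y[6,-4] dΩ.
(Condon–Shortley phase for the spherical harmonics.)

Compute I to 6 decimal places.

-0.197649

Rules hold: Σm=0, L=14 even, 4≤6≤8.
N = 13·5·13 = 845
Δ = 2!·10!·2!/15! = 1/90090
Racah Σ t=0..2: t=0:+1/69120 t=1:−1/14400 t=2:+1/69120 = -7/172800
⇒ 3j(6 2 6; 0 0 0)² = 14/715, sgn -1
Racah Σ t=0..1: t=0:+1/725760 t=1:−1/7257600 = 1/806400
⇒ 3j(6 2 6; 5 -1 -4)² = 27/910, sgn +1
4πI² = N·(3j₀)²·(3jₘ)² = 27/55
I = -1·√(0.490909/4π) = -0.19764945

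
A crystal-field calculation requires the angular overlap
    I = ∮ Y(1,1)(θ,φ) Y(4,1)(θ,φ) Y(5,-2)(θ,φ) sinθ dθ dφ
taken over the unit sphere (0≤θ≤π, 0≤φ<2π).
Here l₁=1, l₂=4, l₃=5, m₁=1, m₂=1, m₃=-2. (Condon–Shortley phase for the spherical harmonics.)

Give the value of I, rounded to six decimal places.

0.225034

Checks pass: Σm=0; 10 even; l₃=5∈[3,5].
(2·1+1)(2·4+1)(2·5+1) = 297
Δ: 0! 2! 8! / 11! → 1/495
sum: t=0:+1/576 = 1/576
3j²(1 4 5; 0 0 0) = Δ·Π!·Σ² = 5/99  (sign -1)
sum: t=0:+1/1440 = 1/1440
3j²(1 4 5; 1 1 -2) = Δ·Π!·Σ² = 7/165  (sign -1)
combine: 4πI² = 297·5/99·7/165 = 7/11
take √, sign +1: I = 0.22503380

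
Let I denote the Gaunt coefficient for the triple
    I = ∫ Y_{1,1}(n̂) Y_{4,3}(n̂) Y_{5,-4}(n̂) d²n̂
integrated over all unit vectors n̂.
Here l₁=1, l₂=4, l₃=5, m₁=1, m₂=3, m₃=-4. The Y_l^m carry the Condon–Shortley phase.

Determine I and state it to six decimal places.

0.294638

Rules hold: Σm=0, L=10 even, 3≤5≤5.
N = 3·9·11 = 297
Δ = 0!·2!·8!/11! = 1/495
Racah Σ t=0..0: t=0:+1/576 = 1/576
⇒ 3j(1 4 5; 0 0 0)² = 5/99, sgn -1
Racah Σ t=0..0: t=0:+1/10080 = 1/10080
⇒ 3j(1 4 5; 1 3 -4)² = 4/55, sgn -1
4πI² = N·(3j₀)²·(3jₘ)² = 12/11
I = +1·√(1.09091/4π) = 0.29463840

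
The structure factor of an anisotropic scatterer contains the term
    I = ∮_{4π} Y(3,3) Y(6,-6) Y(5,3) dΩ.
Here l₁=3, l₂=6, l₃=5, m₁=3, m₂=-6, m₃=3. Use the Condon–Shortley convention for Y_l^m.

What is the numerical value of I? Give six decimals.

Checks pass: Σm=0; 14 even; l₃=5∈[3,9].
(2·3+1)(2·6+1)(2·5+1) = 1001
Δ: 4! 2! 8! / 15! → 1/675675
sum: t=1:−1/8640 t=2:+1/2304 t=3:−1/8640 = 7/34560
3j²(3 6 5; 0 0 0) = Δ·Π!·Σ² = 7/429  (sign -1)
sum: t=0:+1/1935360 = 1/1935360
3j²(3 6 5; 3 -6 3) = Δ·Π!·Σ² = 1/91  (sign +1)
combine: 4πI² = 1001·7/429·1/91 = 7/39
take √, sign -1: I = -0.11951207

-0.119512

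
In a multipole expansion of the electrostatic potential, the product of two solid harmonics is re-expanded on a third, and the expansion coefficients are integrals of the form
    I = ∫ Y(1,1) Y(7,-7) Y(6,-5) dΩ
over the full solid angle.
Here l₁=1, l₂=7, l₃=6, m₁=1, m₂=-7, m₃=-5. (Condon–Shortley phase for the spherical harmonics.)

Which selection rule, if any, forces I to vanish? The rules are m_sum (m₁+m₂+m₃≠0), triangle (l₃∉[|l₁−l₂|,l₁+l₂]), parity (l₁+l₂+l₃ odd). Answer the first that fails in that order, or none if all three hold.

Σmᵢ = -11  ✗
l₃∈[|l₁−l₂|,l₁+l₂]=[6,8], have l₃=6
Σlᵢ = 14 ⇒ even

m_sum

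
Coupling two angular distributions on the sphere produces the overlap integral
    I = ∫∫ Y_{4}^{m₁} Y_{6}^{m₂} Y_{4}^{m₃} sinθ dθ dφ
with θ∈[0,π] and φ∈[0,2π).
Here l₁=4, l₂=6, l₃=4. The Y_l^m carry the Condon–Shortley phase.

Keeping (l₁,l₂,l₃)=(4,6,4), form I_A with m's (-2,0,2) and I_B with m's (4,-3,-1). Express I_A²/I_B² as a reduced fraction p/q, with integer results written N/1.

121/120

Same 4,6,4: normalisation and zero-m 3j drop out of the ratio.
A: Δ: 6! 2! 6! / 15! → 1/1261260; sum: t=4:+1/4608 t=5:−1/14400 t=6:+1/1036800 = 77/518400; 3j²(4 6 4; -2 0 2) = Δ·Π!·Σ² = 11/585  (sign +1)
B: Δ: 6! 2! 6! / 15! → 1/1261260; sum: t=0:+1/51840 = 1/51840; 3j²(4 6 4; 4 -3 -1) = Δ·Π!·Σ² = 8/429  (sign -1)
I_A²/I_B² = (11/585)/(8/429) = 121/120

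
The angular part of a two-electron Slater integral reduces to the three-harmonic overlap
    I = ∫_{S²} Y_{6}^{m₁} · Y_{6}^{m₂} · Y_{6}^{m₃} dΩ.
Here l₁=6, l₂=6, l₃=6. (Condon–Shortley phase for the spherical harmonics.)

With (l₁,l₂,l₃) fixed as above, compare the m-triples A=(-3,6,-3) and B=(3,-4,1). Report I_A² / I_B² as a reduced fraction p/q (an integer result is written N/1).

528/125

Shared (l₁,l₂,l₃)=(6,6,6): N and (l;000)² cancel in I_A²/I_B².
A: Δ = 6!·6!·6!/19! = 1/325909584; Racah Σ t=6..6: t=6:+1/18662400 = 1/18662400; ⇒ 3j(6 6 6; -3 6 -3)² = 84/4199, sgn -1
B: Δ = 6!·6!·6!/19! = 1/325909584; Racah Σ t=0..2: t=0:+1/1244160 t=1:−1/691200 t=2:+1/4147200 = -1/2488320; ⇒ 3j(6 6 6; 3 -4 1)² = 875/184756, sgn +1
I_A²/I_B² = (84/4199)/(875/184756) = 528/125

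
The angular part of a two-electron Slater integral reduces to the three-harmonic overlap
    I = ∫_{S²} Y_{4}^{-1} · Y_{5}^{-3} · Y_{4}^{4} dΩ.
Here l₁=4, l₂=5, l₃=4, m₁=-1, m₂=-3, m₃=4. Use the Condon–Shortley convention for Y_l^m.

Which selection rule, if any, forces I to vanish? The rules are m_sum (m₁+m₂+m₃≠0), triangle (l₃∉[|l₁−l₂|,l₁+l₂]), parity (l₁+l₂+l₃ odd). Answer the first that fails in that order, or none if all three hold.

m₁+m₂+m₃ = -1 − 3 + 4 = 0  ✓
triangle: |4−5|=1 ≤ l₃=4 ≤ 4+5=9  ✓
parity: l₁+l₂+l₃ = 13 is odd  ✗

parity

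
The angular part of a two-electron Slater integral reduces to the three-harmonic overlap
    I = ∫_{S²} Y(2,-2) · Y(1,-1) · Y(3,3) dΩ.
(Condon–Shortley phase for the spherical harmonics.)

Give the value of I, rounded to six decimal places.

-0.319865

Checks pass: Σm=0; 6 even; l₃=3∈[1,3].
(2·2+1)(2·1+1)(2·3+1) = 105
Δ: 0! 4! 2! / 7! → 1/105
sum: t=0:+1/4 = 1/4
3j²(2 1 3; 0 0 0) = Δ·Π!·Σ² = 3/35  (sign -1)
sum: t=0:+1/48 = 1/48
3j²(2 1 3; -2 -1 3) = Δ·Π!·Σ² = 1/7  (sign +1)
combine: 4πI² = 105·3/35·1/7 = 9/7
take √, sign -1: I = -0.31986543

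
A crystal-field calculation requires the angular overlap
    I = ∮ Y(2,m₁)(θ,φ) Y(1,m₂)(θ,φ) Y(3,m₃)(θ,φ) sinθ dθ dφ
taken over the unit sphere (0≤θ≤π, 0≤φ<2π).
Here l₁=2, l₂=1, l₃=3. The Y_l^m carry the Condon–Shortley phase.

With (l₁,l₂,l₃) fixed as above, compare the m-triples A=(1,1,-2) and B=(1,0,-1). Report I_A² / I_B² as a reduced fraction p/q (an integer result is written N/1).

Shared (l₁,l₂,l₃)=(2,1,3): N and (l;000)² cancel in I_A²/I_B².
A: Δ = 0!·4!·2!/7! = 1/105; Racah Σ t=0..0: t=0:+1/12 = 1/12; ⇒ 3j(2 1 3; 1 1 -2)² = 2/21, sgn -1
B: Δ = 0!·4!·2!/7! = 1/105; Racah Σ t=0..0: t=0:+1/6 = 1/6; ⇒ 3j(2 1 3; 1 0 -1)² = 8/105, sgn +1
I_A²/I_B² = (2/21)/(8/105) = 5/4

5/4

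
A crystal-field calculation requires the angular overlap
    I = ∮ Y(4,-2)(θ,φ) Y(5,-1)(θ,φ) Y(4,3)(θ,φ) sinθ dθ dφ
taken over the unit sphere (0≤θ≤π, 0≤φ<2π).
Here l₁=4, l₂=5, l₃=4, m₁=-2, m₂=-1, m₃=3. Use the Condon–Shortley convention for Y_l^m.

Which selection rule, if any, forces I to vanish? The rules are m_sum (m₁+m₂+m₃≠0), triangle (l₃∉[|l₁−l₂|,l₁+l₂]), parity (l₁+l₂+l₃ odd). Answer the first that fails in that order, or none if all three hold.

Σmᵢ = 0  ✓
l₃∈[|l₁−l₂|,l₁+l₂]=[1,9], have l₃=4  ✓
Σlᵢ = 13 ⇒ odd  ✗

parity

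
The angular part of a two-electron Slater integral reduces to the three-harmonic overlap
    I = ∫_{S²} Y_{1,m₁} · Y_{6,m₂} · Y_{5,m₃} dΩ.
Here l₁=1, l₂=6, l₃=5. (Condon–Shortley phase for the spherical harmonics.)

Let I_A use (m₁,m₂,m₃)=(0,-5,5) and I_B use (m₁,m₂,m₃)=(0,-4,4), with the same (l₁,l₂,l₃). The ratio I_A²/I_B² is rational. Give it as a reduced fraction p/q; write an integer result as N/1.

Same 1,6,5: normalisation and zero-m 3j drop out of the ratio.
A: Δ: 2! 0! 10! / 13! → 1/858; sum: t=1:−1/3628800 = -1/3628800; 3j²(1 6 5; 0 -5 5) = Δ·Π!·Σ² = 1/78  (sign -1)
B: Δ: 2! 0! 10! / 13! → 1/858; sum: t=1:−1/362880 = -1/362880; 3j²(1 6 5; 0 -4 4) = Δ·Π!·Σ² = 10/429  (sign +1)
I_A²/I_B² = (1/78)/(10/429) = 11/20

11/20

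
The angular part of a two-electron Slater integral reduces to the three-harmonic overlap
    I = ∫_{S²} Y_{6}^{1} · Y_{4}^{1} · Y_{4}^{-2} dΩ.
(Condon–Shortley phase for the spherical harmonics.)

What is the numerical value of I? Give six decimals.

Checks pass: Σm=0; 14 even; l₃=4∈[2,10].
(2·6+1)(2·4+1)(2·4+1) = 1053
Δ: 6! 6! 2! / 15! → 1/1261260
sum: t=2:+1/4608 t=3:−1/1296 t=4:+1/4608 = -7/20736
3j²(6 4 4; 0 0 0) = Δ·Π!·Σ² = 20/1287  (sign -1)
sum: t=3:−1/3456 t=4:+1/5760 t=5:−1/172800 = -7/57600
3j²(6 4 4; 1 1 -2) = Δ·Π!·Σ² = 21/2860  (sign -1)
combine: 4πI² = 1053·20/1287·21/2860 = 189/1573
take √, sign +1: I = 0.09778261

0.097783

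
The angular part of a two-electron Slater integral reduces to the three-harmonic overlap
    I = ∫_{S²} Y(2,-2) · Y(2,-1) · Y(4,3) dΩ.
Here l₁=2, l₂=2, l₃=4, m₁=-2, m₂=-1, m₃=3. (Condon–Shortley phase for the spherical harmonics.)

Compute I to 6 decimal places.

Checks pass: Σm=0; 8 even; l₃=4∈[0,4].
(2·2+1)(2·2+1)(2·4+1) = 225
Δ: 0! 4! 4! / 9! → 1/630
sum: t=0:+1/16 = 1/16
3j²(2 2 4; 0 0 0) = Δ·Π!·Σ² = 2/35  (sign +1)
sum: t=0:+1/144 = 1/144
3j²(2 2 4; -2 -1 3) = Δ·Π!·Σ² = 1/18  (sign -1)
combine: 4πI² = 225·2/35·1/18 = 5/7
take √, sign -1: I = -0.23841361

-0.238414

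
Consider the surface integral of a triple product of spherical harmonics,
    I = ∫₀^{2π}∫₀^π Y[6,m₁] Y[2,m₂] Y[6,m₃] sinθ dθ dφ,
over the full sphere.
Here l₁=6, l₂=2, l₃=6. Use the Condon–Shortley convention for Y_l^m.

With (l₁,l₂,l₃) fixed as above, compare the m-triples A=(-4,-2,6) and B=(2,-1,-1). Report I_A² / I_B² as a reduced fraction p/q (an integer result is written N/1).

11/15

l's match ⇒ only the (l;m) 3-j factors differ between A and B.
A: triangle coeff Δ(6,2,6) = 1/90090; Σ_t [0,0]: t=0:+1/14515200 = 1/14515200; (3j)²=2/455 [(6 2 6; -4 -2 6)], sign=+1
B: triangle coeff Δ(6,2,6) = 1/90090; Σ_t [0,1]: t=0:+1/34560 t=1:−1/60480 = 1/80640; (3j)²=6/1001 [(6 2 6; 2 -1 -1)], sign=-1
I_A²/I_B² = (2/455)/(6/1001) = 11/15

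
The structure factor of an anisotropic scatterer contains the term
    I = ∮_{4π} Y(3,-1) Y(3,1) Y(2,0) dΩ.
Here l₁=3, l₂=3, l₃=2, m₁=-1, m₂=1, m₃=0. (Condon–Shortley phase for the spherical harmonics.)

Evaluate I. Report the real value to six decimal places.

Rules hold: Σm=0, L=8 even, 0≤2≤6.
N = 7·7·5 = 245
Δ = 4!·2!·2!/9! = 1/3780
Racah Σ t=1..3: t=1:−1/24 t=2:+1/4 t=3:−1/24 = 1/6
⇒ 3j(3 3 2; 0 0 0)² = 4/105, sgn +1
Racah Σ t=2..4: t=2:+1/16 t=3:−1/6 t=4:+1/96 = -3/32
⇒ 3j(3 3 2; -1 1 0)² = 3/140, sgn -1
4πI² = N·(3j₀)²·(3jₘ)² = 1/5
I = -1·√(0.2/4π) = -0.12615663

-0.126157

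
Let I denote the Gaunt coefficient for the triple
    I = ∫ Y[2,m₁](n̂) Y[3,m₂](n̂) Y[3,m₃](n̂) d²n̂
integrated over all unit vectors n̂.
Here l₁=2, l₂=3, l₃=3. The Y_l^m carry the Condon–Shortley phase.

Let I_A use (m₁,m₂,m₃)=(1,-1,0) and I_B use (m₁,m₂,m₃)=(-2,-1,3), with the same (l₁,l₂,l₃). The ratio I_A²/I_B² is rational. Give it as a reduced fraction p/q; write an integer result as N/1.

1/5

Same 2,3,3: normalisation and zero-m 3j drop out of the ratio.
A: Δ: 2! 2! 4! / 9! → 1/3780; sum: t=0:+1/8 t=1:−1/12 = 1/24; 3j²(2 3 3; 1 -1 0) = Δ·Π!·Σ² = 1/210  (sign -1)
B: Δ: 2! 2! 4! / 9! → 1/3780; sum: t=2:+1/96 = 1/96; 3j²(2 3 3; -2 -1 3) = Δ·Π!·Σ² = 1/42  (sign +1)
I_A²/I_B² = (1/210)/(1/42) = 1/5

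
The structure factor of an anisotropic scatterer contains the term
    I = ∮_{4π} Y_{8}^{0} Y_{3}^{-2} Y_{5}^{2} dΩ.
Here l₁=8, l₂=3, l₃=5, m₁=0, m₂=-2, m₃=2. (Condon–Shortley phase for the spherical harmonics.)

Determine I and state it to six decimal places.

Rules hold: Σm=0, L=16 even, 5≤5≤11.
N = 17·7·11 = 1309
Δ = 6!·10!·0!/17! = 1/136136
Racah Σ t=3..3: t=3:−1/518400 = -1/518400
⇒ 3j(8 3 5; 0 0 0)² = 56/2431, sgn +1
Racah Σ t=1..1: t=1:−1/3628800 = -1/3628800
⇒ 3j(8 3 5; 0 -2 2)² = 8/2431, sgn +1
4πI² = N·(3j₀)²·(3jₘ)² = 3136/31603
I = +1·√(0.0992311/4π) = 0.08886258

0.088863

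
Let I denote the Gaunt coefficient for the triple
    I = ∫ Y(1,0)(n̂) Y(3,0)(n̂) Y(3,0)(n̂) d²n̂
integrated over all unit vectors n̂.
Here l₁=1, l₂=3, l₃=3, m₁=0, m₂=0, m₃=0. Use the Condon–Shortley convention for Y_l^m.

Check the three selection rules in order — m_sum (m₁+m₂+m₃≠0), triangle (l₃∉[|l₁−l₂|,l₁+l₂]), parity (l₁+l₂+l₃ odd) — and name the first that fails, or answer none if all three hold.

Σmᵢ = 0  ✓
l₃∈[|l₁−l₂|,l₁+l₂]=[2,4], have l₃=3  ✓
Σlᵢ = 7 ⇒ odd  ✗

parity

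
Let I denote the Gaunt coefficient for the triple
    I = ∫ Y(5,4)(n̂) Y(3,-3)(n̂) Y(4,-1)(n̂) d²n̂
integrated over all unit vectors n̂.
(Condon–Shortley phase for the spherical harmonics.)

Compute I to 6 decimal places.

Checks pass: Σm=0; 12 even; l₃=4∈[2,8].
(2·5+1)(2·3+1)(2·4+1) = 693
Δ: 4! 6! 2! / 13! → 1/180180
sum: t=1:−1/576 t=2:+1/144 t=3:−1/576 = 1/288
3j²(5 3 4; 0 0 0) = Δ·Π!·Σ² = 20/1001  (sign +1)
sum: t=0:+1/5760 = 1/5760
3j²(5 3 4; 4 -3 -1) = Δ·Π!·Σ² = 9/286  (sign -1)
combine: 4πI² = 693·20/1001·9/286 = 810/1859
take √, sign -1: I = -0.18620781

-0.186208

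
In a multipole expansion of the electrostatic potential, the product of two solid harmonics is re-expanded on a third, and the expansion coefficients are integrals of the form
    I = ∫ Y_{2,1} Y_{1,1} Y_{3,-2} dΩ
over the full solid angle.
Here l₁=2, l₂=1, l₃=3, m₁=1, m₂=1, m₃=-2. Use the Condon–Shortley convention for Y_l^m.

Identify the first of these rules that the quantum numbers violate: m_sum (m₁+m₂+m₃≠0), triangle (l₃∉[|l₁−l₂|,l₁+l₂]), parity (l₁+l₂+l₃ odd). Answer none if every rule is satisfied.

none

m₁+m₂+m₃ = 1 + 1 − 2 = 0  ✓
triangle: |2−1|=1 ≤ l₃=3 ≤ 2+1=3  ✓
parity: l₁+l₂+l₃ = 6 is even  ✓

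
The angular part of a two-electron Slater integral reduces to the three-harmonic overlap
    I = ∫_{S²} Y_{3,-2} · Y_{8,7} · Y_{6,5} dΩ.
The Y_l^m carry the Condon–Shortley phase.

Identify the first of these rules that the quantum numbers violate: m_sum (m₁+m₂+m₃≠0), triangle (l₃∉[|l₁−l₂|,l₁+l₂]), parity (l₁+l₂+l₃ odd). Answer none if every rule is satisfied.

m_sum

Σmᵢ = 10  ✗
l₃∈[|l₁−l₂|,l₁+l₂]=[5,11], have l₃=6
Σlᵢ = 17 ⇒ odd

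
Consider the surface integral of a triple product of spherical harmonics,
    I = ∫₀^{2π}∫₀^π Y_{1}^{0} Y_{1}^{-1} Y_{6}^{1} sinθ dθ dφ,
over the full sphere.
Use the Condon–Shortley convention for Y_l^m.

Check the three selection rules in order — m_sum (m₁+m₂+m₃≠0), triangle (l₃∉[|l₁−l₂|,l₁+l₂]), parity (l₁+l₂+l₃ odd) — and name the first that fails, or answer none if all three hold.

triangle

m₁+m₂+m₃ = 0 − 1 + 1 = 0  ✓
triangle: |1−1|=0 ≤ l₃=6 ≤ 1+1=2  ✗
parity: l₁+l₂+l₃ = 8 is even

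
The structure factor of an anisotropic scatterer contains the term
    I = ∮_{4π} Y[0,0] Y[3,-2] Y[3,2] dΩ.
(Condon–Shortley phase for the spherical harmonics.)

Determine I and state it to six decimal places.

Rules hold: Σm=0, L=6 even, 3≤3≤3.
N = 1·7·7 = 49
Δ = 0!·0!·6!/7! = 1/7
Racah Σ t=0..0: t=0:+1/36 = 1/36
⇒ 3j(0 3 3; 0 0 0)² = 1/7, sgn -1
Racah Σ t=0..0: t=0:+1/120 = 1/120
⇒ 3j(0 3 3; 0 -2 2)² = 1/7, sgn -1
4πI² = N·(3j₀)²·(3jₘ)² = 1/1
I = +1·√(1/4π) = 0.28209479

0.282095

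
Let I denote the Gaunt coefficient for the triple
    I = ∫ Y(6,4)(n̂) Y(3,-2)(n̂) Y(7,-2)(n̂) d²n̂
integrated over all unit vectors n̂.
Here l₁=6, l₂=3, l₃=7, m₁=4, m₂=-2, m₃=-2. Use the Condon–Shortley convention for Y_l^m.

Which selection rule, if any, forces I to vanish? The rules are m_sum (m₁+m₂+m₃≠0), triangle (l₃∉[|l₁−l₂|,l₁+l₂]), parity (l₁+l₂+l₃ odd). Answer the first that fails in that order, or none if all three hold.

Σmᵢ = 0  ✓
l₃∈[|l₁−l₂|,l₁+l₂]=[3,9], have l₃=7  ✓
Σlᵢ = 16 ⇒ even  ✓

none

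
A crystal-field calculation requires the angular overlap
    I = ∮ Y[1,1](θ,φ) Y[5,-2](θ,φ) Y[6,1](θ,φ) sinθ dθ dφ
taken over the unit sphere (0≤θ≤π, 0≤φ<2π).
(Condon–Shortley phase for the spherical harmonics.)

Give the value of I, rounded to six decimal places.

-0.129207

m-sum 0 ✓  L=12 even ✓  4≤6≤6 ✓
Π(2lᵢ+1) = 3×11×13 = 429
triangle coeff Δ(1,5,6) = 1/858
Σ_t [0,0]: t=0:+1/14400 = 1/14400
(3j)²=6/143 [(1 5 6; 0 0 0)], sign=+1
Σ_t [0,0]: t=0:+1/60480 = 1/60480
(3j)²=5/429 [(1 5 6; 1 -2 1)], sign=-1
⇒ 4πI² = 30/143
I = (-1)√(30/143/(4π)) = -0.12920749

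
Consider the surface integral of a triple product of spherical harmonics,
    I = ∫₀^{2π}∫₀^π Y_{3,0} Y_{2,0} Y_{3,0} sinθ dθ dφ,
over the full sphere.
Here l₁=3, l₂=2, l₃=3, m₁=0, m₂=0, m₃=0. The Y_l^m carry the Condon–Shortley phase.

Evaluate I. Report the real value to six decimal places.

Rules hold: Σm=0, L=8 even, 1≤3≤5.
N = 7·5·7 = 245
Δ = 2!·4!·2!/9! = 1/3780
Racah Σ t=0..2: t=0:+1/24 t=1:−1/4 t=2:+1/24 = -1/6
⇒ 3j(3 2 3; 0 0 0)² = 4/105, sgn +1
(m-triple is (0,0,0) — same symbol as above.)
4πI² = N·(3j₀)²·(3jₘ)² = 16/45
I = +1·√(0.355556/4π) = 0.16820883

0.168209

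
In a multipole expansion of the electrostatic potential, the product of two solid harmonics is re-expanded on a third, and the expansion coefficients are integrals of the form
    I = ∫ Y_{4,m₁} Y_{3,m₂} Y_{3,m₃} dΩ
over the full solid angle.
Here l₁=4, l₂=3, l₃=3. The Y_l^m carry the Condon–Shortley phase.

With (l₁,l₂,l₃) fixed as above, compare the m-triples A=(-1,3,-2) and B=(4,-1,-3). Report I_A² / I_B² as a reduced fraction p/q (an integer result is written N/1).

l's match ⇒ only the (l;m) 3-j factors differ between A and B.
A: triangle coeff Δ(4,3,3) = 1/34650; Σ_t [4,4]: t=4:+1/288 = 1/288; (3j)²=5/231 [(4 3 3; -1 3 -2)], sign=-1
B: triangle coeff Δ(4,3,3) = 1/34650; Σ_t [0,0]: t=0:+1/1152 = 1/1152; (3j)²=1/33 [(4 3 3; 4 -1 -3)], sign=+1
I_A²/I_B² = (5/231)/(1/33) = 5/7

5/7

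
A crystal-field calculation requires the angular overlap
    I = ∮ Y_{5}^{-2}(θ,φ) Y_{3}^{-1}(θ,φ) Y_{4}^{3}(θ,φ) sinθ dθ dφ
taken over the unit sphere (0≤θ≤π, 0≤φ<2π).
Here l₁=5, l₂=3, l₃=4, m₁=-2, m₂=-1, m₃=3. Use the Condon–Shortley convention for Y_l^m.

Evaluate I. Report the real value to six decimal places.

-0.171363

Checks pass: Σm=0; 12 even; l₃=4∈[2,8].
(2·5+1)(2·3+1)(2·4+1) = 693
Δ: 4! 6! 2! / 13! → 1/180180
sum: t=1:−1/576 t=2:+1/144 t=3:−1/576 = 1/288
3j²(5 3 4; 0 0 0) = Δ·Π!·Σ² = 20/1001  (sign +1)
sum: t=1:−1/4320 t=2:+1/960 = 7/8640
3j²(5 3 4; -2 -1 3) = Δ·Π!·Σ² = 343/12870  (sign -1)
combine: 4πI² = 693·20/1001·343/12870 = 686/1859
take √, sign -1: I = -0.17136315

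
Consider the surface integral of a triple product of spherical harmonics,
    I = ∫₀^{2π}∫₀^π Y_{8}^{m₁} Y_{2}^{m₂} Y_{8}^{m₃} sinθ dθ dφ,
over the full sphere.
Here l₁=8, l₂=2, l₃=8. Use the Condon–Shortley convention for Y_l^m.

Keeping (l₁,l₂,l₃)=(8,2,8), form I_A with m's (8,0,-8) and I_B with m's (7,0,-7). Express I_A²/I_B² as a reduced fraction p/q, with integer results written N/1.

64/25

Same 8,2,8: normalisation and zero-m 3j drop out of the ratio.
A: Δ: 2! 14! 2! / 19! → 1/348840; sum: t=0:+1/348713164800 = 1/348713164800; 3j²(8 2 8; 8 0 -8) = Δ·Π!·Σ² = 40/969  (sign +1)
B: Δ: 2! 14! 2! / 19! → 1/348840; sum: t=0:+1/24908083200 t=1:−1/87178291200 = 1/34871316480; 3j²(8 2 8; 7 0 -7) = Δ·Π!·Σ² = 125/7752  (sign -1)
I_A²/I_B² = (40/969)/(125/7752) = 64/25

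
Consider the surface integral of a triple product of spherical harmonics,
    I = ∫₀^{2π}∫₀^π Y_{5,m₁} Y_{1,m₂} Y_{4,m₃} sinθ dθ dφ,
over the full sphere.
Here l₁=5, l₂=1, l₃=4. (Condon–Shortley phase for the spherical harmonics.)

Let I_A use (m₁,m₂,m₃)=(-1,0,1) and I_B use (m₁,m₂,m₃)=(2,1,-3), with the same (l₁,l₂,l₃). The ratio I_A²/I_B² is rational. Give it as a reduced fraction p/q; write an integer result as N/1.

Same 5,1,4: normalisation and zero-m 3j drop out of the ratio.
A: Δ: 2! 8! 0! / 11! → 1/495; sum: t=1:−1/720 = -1/720; 3j²(5 1 4; -1 0 1) = Δ·Π!·Σ² = 8/165  (sign +1)
B: Δ: 2! 8! 0! / 11! → 1/495; sum: t=2:+1/10080 = 1/10080; 3j²(5 1 4; 2 1 -3) = Δ·Π!·Σ² = 1/165  (sign -1)
I_A²/I_B² = (8/165)/(1/165) = 8/1

8/1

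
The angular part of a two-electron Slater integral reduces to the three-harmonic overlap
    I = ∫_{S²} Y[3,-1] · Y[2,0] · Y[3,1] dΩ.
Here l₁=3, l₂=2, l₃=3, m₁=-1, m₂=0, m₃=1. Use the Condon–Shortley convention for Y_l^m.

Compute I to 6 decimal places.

Checks pass: Σm=0; 8 even; l₃=3∈[1,5].
(2·3+1)(2·2+1)(2·3+1) = 245
Δ: 2! 4! 2! / 9! → 1/3780
sum: t=0:+1/24 t=1:−1/4 t=2:+1/24 = -1/6
3j²(3 2 3; 0 0 0) = Δ·Π!·Σ² = 4/105  (sign +1)
sum: t=0:+1/96 t=1:−1/6 t=2:+1/16 = -3/32
3j²(3 2 3; -1 0 1) = Δ·Π!·Σ² = 3/140  (sign -1)
combine: 4πI² = 245·4/105·3/140 = 1/5
take √, sign -1: I = -0.12615663

-0.126157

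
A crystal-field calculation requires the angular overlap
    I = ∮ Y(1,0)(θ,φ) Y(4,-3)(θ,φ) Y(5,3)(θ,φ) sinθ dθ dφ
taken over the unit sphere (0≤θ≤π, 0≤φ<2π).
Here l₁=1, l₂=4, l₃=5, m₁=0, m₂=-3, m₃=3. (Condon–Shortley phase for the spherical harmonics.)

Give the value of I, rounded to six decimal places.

Checks pass: Σm=0; 10 even; l₃=5∈[3,5].
(2·1+1)(2·4+1)(2·5+1) = 297
Δ: 0! 2! 8! / 11! → 1/495
sum: t=0:+1/576 = 1/576
3j²(1 4 5; 0 0 0) = Δ·Π!·Σ² = 5/99  (sign -1)
sum: t=0:+1/5040 = 1/5040
3j²(1 4 5; 0 -3 3) = Δ·Π!·Σ² = 16/495  (sign +1)
combine: 4πI² = 297·5/99·16/495 = 16/33
take √, sign -1: I = -0.19642560

-0.196426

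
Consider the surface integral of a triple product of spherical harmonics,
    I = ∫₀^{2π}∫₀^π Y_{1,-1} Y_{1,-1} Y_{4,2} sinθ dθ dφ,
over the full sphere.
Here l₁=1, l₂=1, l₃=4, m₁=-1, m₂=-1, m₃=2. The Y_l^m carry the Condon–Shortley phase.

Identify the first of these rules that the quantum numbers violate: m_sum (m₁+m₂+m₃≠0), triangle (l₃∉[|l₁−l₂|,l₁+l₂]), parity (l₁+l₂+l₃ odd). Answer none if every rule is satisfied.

Σmᵢ = 0  ✓
l₃∈[|l₁−l₂|,l₁+l₂]=[0,2], have l₃=4  ✗
Σlᵢ = 6 ⇒ even

triangle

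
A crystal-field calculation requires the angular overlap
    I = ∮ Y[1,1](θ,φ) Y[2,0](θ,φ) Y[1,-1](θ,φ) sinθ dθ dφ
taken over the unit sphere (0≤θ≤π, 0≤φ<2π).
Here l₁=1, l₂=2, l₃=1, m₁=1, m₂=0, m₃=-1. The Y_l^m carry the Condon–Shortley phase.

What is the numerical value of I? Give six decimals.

Checks pass: Σm=0; 4 even; l₃=1∈[1,3].
(2·1+1)(2·2+1)(2·1+1) = 45
Δ: 2! 0! 2! / 5! → 1/30
sum: t=1:−1/1 = -1/1
3j²(1 2 1; 0 0 0) = Δ·Π!·Σ² = 2/15  (sign +1)
sum: t=0:+1/4 = 1/4
3j²(1 2 1; 1 0 -1) = Δ·Π!·Σ² = 1/30  (sign +1)
combine: 4πI² = 45·2/15·1/30 = 1/5
take √, sign +1: I = 0.12615663

0.126157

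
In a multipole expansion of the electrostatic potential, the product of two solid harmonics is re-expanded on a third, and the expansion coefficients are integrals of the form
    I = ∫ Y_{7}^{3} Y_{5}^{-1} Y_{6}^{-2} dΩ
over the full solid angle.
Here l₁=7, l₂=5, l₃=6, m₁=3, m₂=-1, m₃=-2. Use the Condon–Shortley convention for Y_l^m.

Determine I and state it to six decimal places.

m-sum 0 ✓  L=18 even ✓  2≤6≤12 ✓
Π(2lᵢ+1) = 15×11×13 = 2145
triangle coeff Δ(7,5,6) = 1/174594420
Σ_t [1,5]: t=1:−1/4147200 t=2:+1/207360 t=3:−1/82944 t=4:+1/207360 t=5:−1/4147200 = -1/345600
(3j)²=420/46189 [(7 5 6; 0 0 0)], sign=-1
Σ_t [0,4]: t=0:+1/9953280 t=1:−1/518400 t=2:+1/276480 t=3:−1/1088640 t=4:+1/46448640 = 23/25804800
(3j)²=42849/6466460 [(7 5 6; 3 -1 -2)], sign=+1
⇒ 4πI² = 1928205/14919047
I = (-1)√(1928205/14919047/(4π)) = -0.10141475

-0.101415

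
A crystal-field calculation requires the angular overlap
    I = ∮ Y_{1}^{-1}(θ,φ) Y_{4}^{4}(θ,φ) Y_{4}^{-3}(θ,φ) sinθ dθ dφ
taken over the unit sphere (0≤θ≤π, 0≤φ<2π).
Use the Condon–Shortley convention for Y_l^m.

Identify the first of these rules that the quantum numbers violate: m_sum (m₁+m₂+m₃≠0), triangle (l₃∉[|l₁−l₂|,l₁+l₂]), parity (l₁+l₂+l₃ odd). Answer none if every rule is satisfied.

azimuthal sum: -1 + 4 − 3 = 0  ✓
3 ≤ 4 ≤ 5 (triangle on l)  ✓
L = 1 + 4 + 4 = 9 (odd)  ✗

parity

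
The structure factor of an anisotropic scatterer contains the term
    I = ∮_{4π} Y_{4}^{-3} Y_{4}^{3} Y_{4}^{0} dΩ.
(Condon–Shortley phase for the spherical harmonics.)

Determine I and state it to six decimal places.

m-sum 0 ✓  L=12 even ✓  0≤4≤8 ✓
Π(2lᵢ+1) = 9×9×9 = 729
triangle coeff Δ(4,4,4) = 1/450450
Σ_t [0,4]: t=0:+1/13824 t=1:−1/216 t=2:+1/64 t=3:−1/216 t=4:+1/13824 = 5/768
(3j)²=18/1001 [(4 4 4; 0 0 0)], sign=+1
Σ_t [3,4]: t=3:−1/3456 t=4:+1/864 = 1/1152
(3j)²=7/286 [(4 4 4; -3 3 0)], sign=+1
⇒ 4πI² = 6561/20449
I = (+1)√(6561/20449/(4π)) = 0.15978796

0.159788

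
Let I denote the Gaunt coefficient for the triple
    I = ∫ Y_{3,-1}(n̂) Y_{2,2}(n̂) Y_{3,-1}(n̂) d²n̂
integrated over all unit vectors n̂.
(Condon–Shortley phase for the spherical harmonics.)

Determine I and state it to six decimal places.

m-sum 0 ✓  L=8 even ✓  1≤3≤5 ✓
Π(2lᵢ+1) = 7×5×7 = 245
triangle coeff Δ(3,2,3) = 1/3780
Σ_t [0,2]: t=0:+1/24 t=1:−1/4 t=2:+1/24 = -1/6
(3j)²=4/105 [(3 2 3; 0 0 0)], sign=+1
Σ_t [2,2]: t=2:+1/16 = 1/16
(3j)²=2/35 [(3 2 3; -1 2 -1)], sign=+1
⇒ 4πI² = 8/15
I = (+1)√(8/15/(4π)) = 0.20601291

0.206013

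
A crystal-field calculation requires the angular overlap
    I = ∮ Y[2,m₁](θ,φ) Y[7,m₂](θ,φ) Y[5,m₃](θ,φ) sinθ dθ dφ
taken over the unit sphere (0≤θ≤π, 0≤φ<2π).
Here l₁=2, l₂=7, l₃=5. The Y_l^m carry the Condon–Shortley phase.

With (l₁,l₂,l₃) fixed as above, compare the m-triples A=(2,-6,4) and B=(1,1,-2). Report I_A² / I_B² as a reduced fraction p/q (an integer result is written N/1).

143/32

Shared (l₁,l₂,l₃)=(2,7,5): N and (l;000)² cancel in I_A²/I_B².
A: Δ = 4!·0!·10!/15! = 1/15015; Racah Σ t=0..0: t=0:+1/8709120 = 1/8709120; ⇒ 3j(2 7 5; 2 -6 4)² = 1/21, sgn -1
B: Δ = 4!·0!·10!/15! = 1/15015; Racah Σ t=1..1: t=1:−1/181440 = -1/181440; ⇒ 3j(2 7 5; 1 1 -2)² = 32/3003, sgn +1
I_A²/I_B² = (1/21)/(32/3003) = 143/32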